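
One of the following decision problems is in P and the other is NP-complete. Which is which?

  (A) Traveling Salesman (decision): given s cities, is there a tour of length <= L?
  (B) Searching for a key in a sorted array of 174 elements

(A) is NP-complete: reduces from Hamiltonian Cycle.
(B) is P: binary search runs in O(log n).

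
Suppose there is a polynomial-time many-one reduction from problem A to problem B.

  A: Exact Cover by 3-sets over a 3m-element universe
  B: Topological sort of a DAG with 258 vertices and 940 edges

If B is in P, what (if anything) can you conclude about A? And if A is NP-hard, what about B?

A poly-time reduction A <=_p B means any A-instance can be transformed to a B-instance in poly time.
If B is in P: compose the reduction with B's poly-time algorithm to solve A in poly time, so A is in P.
If A is NP-hard: every NP problem reduces to A, which reduces to B; composing reductions, every NP problem reduces to B, so B is NP-hard.
(Here in fact A is NP-complete and B is in P, so no such reduction is known -- its existence would imply P = NP; the analysis concerns only what the assumed reduction would or would not let you conclude.)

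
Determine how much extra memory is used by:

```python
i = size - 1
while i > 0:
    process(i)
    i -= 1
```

Space complexity: O(1).
Only a constant amount of auxiliary storage is used; nothing grows with n.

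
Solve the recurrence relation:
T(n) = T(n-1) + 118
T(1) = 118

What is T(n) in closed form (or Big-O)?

Unrolling: T(n) = T(n-1) + 118 = T(n-2) + 2*118 = ... = T(1) + (n-1)*118 = 118 + (n-1)*118 = 118n.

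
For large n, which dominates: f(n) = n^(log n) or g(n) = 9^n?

g(n) = 9^n grows faster: take logs: log(n^(log n)) = (log n)^2, log(9^n) = n log 9; n dominates (log n)^2.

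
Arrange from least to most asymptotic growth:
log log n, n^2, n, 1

Ordered by growth rate: 1 < log log n < n < n^2.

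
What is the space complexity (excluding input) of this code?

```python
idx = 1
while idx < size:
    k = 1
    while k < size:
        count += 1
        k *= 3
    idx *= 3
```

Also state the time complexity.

Space complexity: O(1).
Only a constant amount of auxiliary storage is used; nothing grows with n.
Time complexity: O(log^2 n).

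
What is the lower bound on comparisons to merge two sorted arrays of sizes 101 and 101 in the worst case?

Adversary: with |101 - 101| <= 1 the inputs can be fully interleaved so that every adjacent pair in the merged output comes from different arrays. Then each of the 201 adjacent pairs must be directly compared, or the algorithm cannot determine their relative order. Standard merge meets this bound.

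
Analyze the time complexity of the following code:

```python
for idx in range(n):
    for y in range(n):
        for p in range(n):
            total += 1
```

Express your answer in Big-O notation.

Time complexity: O(n^3).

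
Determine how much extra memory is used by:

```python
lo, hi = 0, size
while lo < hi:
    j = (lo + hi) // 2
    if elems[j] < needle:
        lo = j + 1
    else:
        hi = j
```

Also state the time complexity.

Space complexity: O(1).
Only a constant amount of auxiliary storage is used; nothing grows with n.
Time complexity: O(log n).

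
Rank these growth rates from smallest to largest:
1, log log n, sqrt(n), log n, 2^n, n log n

Ordered by growth rate: 1 < log log n < log n < sqrt(n) < n log n < 2^n.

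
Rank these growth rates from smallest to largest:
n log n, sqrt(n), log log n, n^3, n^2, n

Ordered by growth rate: log log n < sqrt(n) < n < n log n < n^2 < n^3.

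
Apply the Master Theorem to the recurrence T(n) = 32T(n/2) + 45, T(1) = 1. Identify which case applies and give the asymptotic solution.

a=32, b=2, f(n)=45.
log_2(32) = 5 > 0.
Since f(n) = O(n^0) is polynomially smaller than n^5, Case 1 applies.
T(n) = Theta(n^5).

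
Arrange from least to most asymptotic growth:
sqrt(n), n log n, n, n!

Ordered by growth rate: sqrt(n) < n < n log n < n!.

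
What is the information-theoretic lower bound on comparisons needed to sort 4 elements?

There are 4! = 24 possible orderings. Each comparison gives 1 bit. We need at least ceil(log_2(24)) = 5 comparisons.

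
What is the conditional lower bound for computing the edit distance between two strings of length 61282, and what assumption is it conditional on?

Under SETH (the Strong Exponential Time Hypothesis), edit distance on length-61282 strings cannot be computed in O(n^(2-epsilon)) time for any epsilon > 0 (Backurs-Indyk). The reduction is from CNF-SAT via the orthogonal vectors problem.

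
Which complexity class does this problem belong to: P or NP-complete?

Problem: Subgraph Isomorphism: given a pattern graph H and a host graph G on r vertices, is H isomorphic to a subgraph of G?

This problem is NP-complete: generalizes Clique and Hamiltonian Path (pattern size is part of the input).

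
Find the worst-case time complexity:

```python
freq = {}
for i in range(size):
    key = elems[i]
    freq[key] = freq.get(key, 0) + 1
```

Time complexity: O(n).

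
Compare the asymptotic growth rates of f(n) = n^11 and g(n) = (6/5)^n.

g(n) = (6/5)^n grows faster: (6/5)^n is exponential with base 6/5 > 1, dominating every polynomial.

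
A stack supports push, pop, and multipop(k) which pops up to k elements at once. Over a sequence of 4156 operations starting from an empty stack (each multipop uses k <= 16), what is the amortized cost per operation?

Each element is pushed exactly once and popped at most once (whether by pop or as part of a multipop). So the total number of individual pops over the whole sequence is at most the number of pushes, which is at most 4156. Total work <= 2 * 4156, hence O(1) amortized per operation.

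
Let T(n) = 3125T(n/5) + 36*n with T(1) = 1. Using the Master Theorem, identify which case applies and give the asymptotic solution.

a=3125, b=5, f(n)=36*n.
log_5(3125) = 5 > 1.
Since f(n) = O(n^1) is polynomially smaller than n^5, Case 1 applies.
T(n) = Theta(n^5).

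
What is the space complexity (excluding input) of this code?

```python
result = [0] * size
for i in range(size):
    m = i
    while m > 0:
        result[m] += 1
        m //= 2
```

Space complexity: O(n).
Auxiliary storage grows linearly with the input size n in the worst case.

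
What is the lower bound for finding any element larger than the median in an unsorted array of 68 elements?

To find an element larger than the median of 68 elements, we must see Omega(n) elements. Without seeing enough elements, an adversary can make any unseen element the median.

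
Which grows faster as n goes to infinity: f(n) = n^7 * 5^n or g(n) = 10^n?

g(n) = 10^n grows faster: 10^n / (n^7 5^n) = (10/5)^n / n^7 -> infinity since 10/5 > 1.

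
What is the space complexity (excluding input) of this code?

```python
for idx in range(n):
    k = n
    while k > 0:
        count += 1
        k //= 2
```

Space complexity: O(1).
Only a constant amount of auxiliary storage is used; nothing grows with n.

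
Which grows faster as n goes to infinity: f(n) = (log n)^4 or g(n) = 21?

f(n) = (log n)^4 grows faster: any unbounded function dominates a constant.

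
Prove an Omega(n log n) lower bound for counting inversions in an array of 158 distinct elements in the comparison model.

Decision-tree argument: at any leaf, the comparisons made (with transitivity) must totally order all 158 elements -- otherwise some pair (i,j) is unordered, and an adversary can present two inputs agreeing on every comparison made but with that pair flipped, changing the inversion count by 1, so the leaf's output is wrong on one of them. Hence the tree has >= 158! leaves and height >= log_2(158!) = Omega(n log n). Modified merge sort achieves O(n log n).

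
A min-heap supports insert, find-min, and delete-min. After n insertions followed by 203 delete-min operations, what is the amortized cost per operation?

Insert takes O(log n) worst case. Delete-min takes O(log n). Over a sequence of n inserts and 203 delete-mins, total cost is O((n + 203) log n). Amortized per operation: O(log n).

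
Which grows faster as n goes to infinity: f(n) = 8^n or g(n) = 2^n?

f(n) = 8^n grows faster: (8/2)^n -> infinity since 8/2 > 1.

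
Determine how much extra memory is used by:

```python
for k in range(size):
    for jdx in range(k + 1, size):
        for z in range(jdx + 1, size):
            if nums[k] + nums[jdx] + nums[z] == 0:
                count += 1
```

Space complexity: O(1).
Only a constant amount of auxiliary storage is used; nothing grows with n.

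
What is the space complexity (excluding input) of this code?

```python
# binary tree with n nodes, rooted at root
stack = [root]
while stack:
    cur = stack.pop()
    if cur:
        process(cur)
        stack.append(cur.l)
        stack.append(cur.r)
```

Space complexity: O(n).
Auxiliary storage grows linearly with the input size n in the worst case.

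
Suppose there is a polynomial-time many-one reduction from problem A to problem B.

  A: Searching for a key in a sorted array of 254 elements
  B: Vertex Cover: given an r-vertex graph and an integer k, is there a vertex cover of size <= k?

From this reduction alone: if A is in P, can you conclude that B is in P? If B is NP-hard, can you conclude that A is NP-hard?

A poly-time reduction A <=_p B transfers tractability DOWN (B easy => A easy) and hardness UP (A hard => B hard), not the reverse.
From A in P, the reduction alone does NOT give B in P: any problem in P trivially reduces to SAT, yet SAT is not known to be in P.
From B NP-hard, the reduction alone does NOT give A NP-hard: again, easy problems reduce to hard ones.
(Here in fact A is P and B is NP-complete.)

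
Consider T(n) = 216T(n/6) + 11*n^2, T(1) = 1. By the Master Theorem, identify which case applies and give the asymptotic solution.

a=216, b=6, f(n)=11*n^2.
log_6(216) = 3 > 2.
Since f(n) = O(n^2) is polynomially smaller than n^3, Case 1 applies.
T(n) = Theta(n^3).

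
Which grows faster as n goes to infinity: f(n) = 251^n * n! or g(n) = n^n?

f(n) = 251^n * n! grows faster: by Stirling n! ~ sqrt(2 pi n)(n/e)^n, so 251^n n! / n^n ~ (251/e)^n sqrt(2 pi n) -> infinity since 251/e > 1.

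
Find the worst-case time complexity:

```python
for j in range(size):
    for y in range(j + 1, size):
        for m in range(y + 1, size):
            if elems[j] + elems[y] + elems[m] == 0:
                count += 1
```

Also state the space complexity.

Time complexity: O(n^3).
Space complexity: O(1).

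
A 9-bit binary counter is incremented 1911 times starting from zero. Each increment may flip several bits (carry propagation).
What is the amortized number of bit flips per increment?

Bit i flips on every 2^i-th increment, so over 1911 increments bit i flips floor(1911/2^i) times. Summing over i: total flips < 2 * 1911. Amortized: < 2 = O(1) per increment.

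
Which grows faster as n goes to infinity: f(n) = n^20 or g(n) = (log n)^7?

f(n) = n^20 grows faster: any positive polynomial dominates any polylog.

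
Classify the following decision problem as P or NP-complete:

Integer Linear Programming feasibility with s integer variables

This problem is NP-complete: ILP feasibility is NP-complete (LP relaxation is in P).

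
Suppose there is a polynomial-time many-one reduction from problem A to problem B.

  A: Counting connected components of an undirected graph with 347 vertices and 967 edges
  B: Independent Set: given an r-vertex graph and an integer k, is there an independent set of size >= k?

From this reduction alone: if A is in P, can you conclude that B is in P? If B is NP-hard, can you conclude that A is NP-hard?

A poly-time reduction A <=_p B transfers tractability DOWN (B easy => A easy) and hardness UP (A hard => B hard), not the reverse.
From A in P, the reduction alone does NOT give B in P: any problem in P trivially reduces to SAT, yet SAT is not known to be in P.
From B NP-hard, the reduction alone does NOT give A NP-hard: again, easy problems reduce to hard ones.
(Here in fact A is P and B is NP-complete.)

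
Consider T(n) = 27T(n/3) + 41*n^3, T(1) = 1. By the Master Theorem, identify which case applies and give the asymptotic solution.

a=27, b=3, f(n)=41*n^3.
log_3(27) = 3, so n^(log_b(a)) = n^3.
f(n) = Theta(n^3), so Case 2 applies.
T(n) = Theta(n^3 log n).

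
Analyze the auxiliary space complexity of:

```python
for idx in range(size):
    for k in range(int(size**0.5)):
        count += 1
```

Space complexity: O(1).
Only a constant amount of auxiliary storage is used; nothing grows with n.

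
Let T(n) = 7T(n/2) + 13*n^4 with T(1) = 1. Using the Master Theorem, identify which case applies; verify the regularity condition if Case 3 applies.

a=7, b=2, f(n)=13*n^4.
log_2(7) = 2.807 < 4.
f(n) = Omega(n^(2.807+epsilon)) for some epsilon > 0, so Case 3 is the candidate.
Regularity: a*f(n/b) = 7*13*(n/2)^4 = (7/16)*13*n^4 <= c*f(n) with c = 7/16 < 1. Satisfied.
Case 3: T(n) = Theta(n^4).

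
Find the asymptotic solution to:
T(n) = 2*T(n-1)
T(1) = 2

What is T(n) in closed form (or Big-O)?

Each step multiplies by 2. T(n) = T(1)*2^(n-1) = 2*2^(n-1).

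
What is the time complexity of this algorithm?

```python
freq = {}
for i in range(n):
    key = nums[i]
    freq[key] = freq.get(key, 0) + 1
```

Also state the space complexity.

Time complexity: O(n).
Space complexity: O(n).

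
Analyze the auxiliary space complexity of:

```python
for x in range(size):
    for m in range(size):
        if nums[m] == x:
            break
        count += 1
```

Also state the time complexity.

Space complexity: O(1).
Only a constant amount of auxiliary storage is used; nothing grows with n.
Time complexity: O(n^2).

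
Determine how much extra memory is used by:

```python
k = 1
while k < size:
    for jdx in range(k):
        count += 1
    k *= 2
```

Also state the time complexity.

Space complexity: O(1).
Only a constant amount of auxiliary storage is used; nothing grows with n.
Time complexity: O(n).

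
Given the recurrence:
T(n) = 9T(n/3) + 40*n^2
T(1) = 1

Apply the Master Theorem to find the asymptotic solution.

a=9, b=3, f(n)=40*n^2. log_3(9) = 2. Case 2: T(n) = O(n^2 log n).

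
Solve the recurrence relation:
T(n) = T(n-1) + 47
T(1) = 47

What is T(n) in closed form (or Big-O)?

Unrolling: T(n) = T(n-1) + 47 = T(n-2) + 2*47 = ... = T(1) + (n-1)*47 = 47 + (n-1)*47 = 47n.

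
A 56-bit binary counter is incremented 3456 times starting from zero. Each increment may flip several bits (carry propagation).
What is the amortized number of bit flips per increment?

Bit i flips on every 2^i-th increment, so over 3456 increments bit i flips floor(3456/2^i) times. Summing over i: total flips < 2 * 3456. Amortized: < 2 = O(1) per increment.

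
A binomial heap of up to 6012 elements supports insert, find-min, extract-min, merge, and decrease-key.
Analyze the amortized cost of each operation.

A binomial heap with n <= 6012 elements has at most floor(log_2 6012) + 1 = 13 trees. Using potential Phi = number of trees: Insert adds one tree, but cascading merges reduce count -- amortized O(1). Find-min reads the cached minimum pointer: O(1). Extract-min creates O(log n) new trees: O(log n). Merge combines tree lists: O(log n). Decrease-key sifts the element up its tree of height <= log n: O(log n).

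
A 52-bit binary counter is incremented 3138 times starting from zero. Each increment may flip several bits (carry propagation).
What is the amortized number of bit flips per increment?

Bit i flips on every 2^i-th increment, so over 3138 increments bit i flips floor(3138/2^i) times. Summing over i: total flips < 2 * 3138. Amortized: < 2 = O(1) per increment.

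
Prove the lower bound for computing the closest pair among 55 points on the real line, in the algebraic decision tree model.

Reduction from element distinctness: given 55 reals, the closest-pair distance is 0 iff two are equal. Element distinctness has an Omega(n log n) lower bound in the algebraic decision tree model (Ben-Or). Therefore closest pair on a line also requires Omega(n log n). Sorting then a linear scan achieves this.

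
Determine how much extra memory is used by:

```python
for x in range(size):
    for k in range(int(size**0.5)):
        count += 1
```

Space complexity: O(1).
Only a constant amount of auxiliary storage is used; nothing grows with n.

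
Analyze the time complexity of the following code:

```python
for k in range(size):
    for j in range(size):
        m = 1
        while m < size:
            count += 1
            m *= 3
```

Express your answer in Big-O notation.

Time complexity: O(n^2 log n).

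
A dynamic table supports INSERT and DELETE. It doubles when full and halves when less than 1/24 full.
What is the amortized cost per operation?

Using potential function Phi = |2*num_items - table_size| when load > 1/2, and Phi = table_size/2 - num_items otherwise. The gap of 1/24 vs 1/2 for shrinking prevents thrashing. Both insert and delete have O(1) amortized cost.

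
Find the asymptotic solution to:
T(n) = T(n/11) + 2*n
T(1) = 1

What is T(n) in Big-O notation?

Geometric series: 2*n*(1 + 1/11 + 1/11^2 + ...) = O(n). T(n) = O(n).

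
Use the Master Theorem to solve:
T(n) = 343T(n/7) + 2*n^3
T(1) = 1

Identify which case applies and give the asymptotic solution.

a=343, b=7, f(n)=2*n^3.
log_7(343) = 3, so n^(log_b(a)) = n^3.
f(n) = Theta(n^3), so Case 2 applies.
T(n) = Theta(n^3 log n).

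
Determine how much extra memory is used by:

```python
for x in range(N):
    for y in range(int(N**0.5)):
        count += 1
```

Space complexity: O(1).
Only a constant amount of auxiliary storage is used; nothing grows with n.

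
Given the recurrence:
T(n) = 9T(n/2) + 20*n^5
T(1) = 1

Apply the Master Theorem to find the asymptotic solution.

a=9, b=2, f(n)=20*n^5. log_2(9) = 3.17 < 5. Case 3: T(n) = O(n^5).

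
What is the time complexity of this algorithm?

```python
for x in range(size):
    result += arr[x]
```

Time complexity: O(n).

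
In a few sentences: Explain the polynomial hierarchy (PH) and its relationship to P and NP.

The polynomial hierarchy is a tower of complexity classes: Sigma_0^P = Pi_0^P = P, Sigma_1^P = NP, Pi_1^P = co-NP, and Sigma_{k+1}^P = NP^{Sigma_k^P}. PH is contained in PSPACE. If any level collapses (Sigma_k = Pi_k), the entire hierarchy collapses to that level.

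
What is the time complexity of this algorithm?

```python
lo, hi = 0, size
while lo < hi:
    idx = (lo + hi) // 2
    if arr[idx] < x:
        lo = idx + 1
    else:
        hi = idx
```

Time complexity: O(log n).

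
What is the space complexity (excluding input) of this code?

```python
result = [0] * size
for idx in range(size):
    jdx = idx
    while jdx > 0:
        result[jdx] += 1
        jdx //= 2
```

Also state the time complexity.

Space complexity: O(n).
Auxiliary storage grows linearly with the input size n in the worst case.
Time complexity: O(n log n).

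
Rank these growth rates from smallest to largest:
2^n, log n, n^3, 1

Ordered by growth rate: 1 < log n < n^3 < 2^n.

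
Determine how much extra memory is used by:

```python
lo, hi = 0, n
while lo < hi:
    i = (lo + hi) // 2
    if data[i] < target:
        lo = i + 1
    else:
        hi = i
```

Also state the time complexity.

Space complexity: O(1).
Only a constant amount of auxiliary storage is used; nothing grows with n.
Time complexity: O(log n).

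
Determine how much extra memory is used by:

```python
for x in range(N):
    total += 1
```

Space complexity: O(1).
Only a constant amount of auxiliary storage is used; nothing grows with n.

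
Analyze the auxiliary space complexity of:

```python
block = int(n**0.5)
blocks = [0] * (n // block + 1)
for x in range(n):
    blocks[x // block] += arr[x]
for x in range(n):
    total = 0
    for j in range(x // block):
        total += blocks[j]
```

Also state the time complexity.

Space complexity: O(sqrt(n)).
Storage scales with sqrt(n).
Time complexity: O(n * sqrt(n)).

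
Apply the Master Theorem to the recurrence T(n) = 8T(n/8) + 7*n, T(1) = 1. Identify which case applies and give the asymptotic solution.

a=8, b=8, f(n)=7*n.
log_8(8) = 1, so n^(log_b(a)) = n.
f(n) = Theta(n), so Case 2 applies.
T(n) = Theta(n log n).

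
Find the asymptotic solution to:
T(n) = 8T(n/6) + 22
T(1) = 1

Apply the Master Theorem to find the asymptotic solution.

a=8, b=6, f(n)=22. log_6(8) = 1.161. Case 1 of Master Theorem: T(n) = O(n^1.161).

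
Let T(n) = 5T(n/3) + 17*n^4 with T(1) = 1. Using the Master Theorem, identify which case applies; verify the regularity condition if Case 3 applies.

a=5, b=3, f(n)=17*n^4.
log_3(5) = 1.465 < 4.
f(n) = Omega(n^(1.465+epsilon)) for some epsilon > 0, so Case 3 is the candidate.
Regularity: a*f(n/b) = 5*17*(n/3)^4 = (5/81)*17*n^4 <= c*f(n) with c = 5/81 < 1. Satisfied.
Case 3: T(n) = Theta(n^4).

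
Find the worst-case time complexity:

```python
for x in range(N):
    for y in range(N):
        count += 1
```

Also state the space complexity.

Time complexity: O(n^2).
Space complexity: O(1).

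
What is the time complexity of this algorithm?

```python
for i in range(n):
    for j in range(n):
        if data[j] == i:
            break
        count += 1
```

Time complexity: O(n^2).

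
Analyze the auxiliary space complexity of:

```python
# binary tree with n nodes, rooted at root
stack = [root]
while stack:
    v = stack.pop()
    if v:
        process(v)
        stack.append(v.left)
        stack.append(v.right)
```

Space complexity: O(n).
Auxiliary storage grows linearly with the input size n in the worst case.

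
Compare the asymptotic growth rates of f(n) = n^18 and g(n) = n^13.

f(n) = n^18 grows faster: n^18/n^13 = n^5 -> infinity.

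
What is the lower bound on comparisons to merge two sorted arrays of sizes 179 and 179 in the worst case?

Adversary: with |179 - 179| <= 1 the inputs can be fully interleaved so that every adjacent pair in the merged output comes from different arrays. Then each of the 357 adjacent pairs must be directly compared, or the algorithm cannot determine their relative order. Standard merge meets this bound.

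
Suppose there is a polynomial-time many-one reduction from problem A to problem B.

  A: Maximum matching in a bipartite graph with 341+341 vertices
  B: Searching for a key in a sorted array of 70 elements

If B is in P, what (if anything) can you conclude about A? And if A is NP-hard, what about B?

A poly-time reduction A <=_p B means any A-instance can be transformed to a B-instance in poly time.
If B is in P: compose the reduction with B's poly-time algorithm to solve A in poly time, so A is in P.
If A is NP-hard: every NP problem reduces to A, which reduces to B; composing reductions, every NP problem reduces to B, so B is NP-hard.
(Here in fact A is P and B is P.)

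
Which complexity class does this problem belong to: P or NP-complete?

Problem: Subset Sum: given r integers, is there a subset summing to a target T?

This problem is NP-complete: one of Karp's 21 NP-complete problems.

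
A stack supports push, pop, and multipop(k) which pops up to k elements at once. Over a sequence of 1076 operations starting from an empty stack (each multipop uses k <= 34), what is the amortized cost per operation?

Each element is pushed exactly once and popped at most once (whether by pop or as part of a multipop). So the total number of individual pops over the whole sequence is at most the number of pushes, which is at most 1076. Total work <= 2 * 1076, hence O(1) amortized per operation.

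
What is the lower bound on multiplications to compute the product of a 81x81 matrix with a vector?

A 81x81 matrix-vector product has 81 inner products of length 81. Output depends on all 81^2 = 6561 matrix entries. At least 6561 multiplications needed.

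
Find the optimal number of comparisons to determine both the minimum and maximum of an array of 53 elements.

Naive approach: 104 comparisons (52 for max + 52 for min).
Optimal: Compare elements in pairs first (floor(n/2) = 26 comparisons), then find max among winners and min among losers (26 comparisons each).
Total: ceil(3n/2) - 2 = 78 comparisons. An adversary argument shows this is also a lower bound.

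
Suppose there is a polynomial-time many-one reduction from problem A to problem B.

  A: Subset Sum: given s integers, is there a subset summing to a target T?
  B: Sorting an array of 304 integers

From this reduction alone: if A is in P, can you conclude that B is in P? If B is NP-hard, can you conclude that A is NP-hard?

A poly-time reduction A <=_p B transfers tractability DOWN (B easy => A easy) and hardness UP (A hard => B hard), not the reverse.
From A in P, the reduction alone does NOT give B in P: any problem in P trivially reduces to SAT, yet SAT is not known to be in P.
From B NP-hard, the reduction alone does NOT give A NP-hard: again, easy problems reduce to hard ones.
(Here in fact A is NP-complete and B is in P, so no such reduction is known -- its existence would imply P = NP; the analysis concerns only what the assumed reduction would or would not let you conclude.)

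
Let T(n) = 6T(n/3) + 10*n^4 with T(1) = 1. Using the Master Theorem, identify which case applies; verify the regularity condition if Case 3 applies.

a=6, b=3, f(n)=10*n^4.
log_3(6) = 1.631 < 4.
f(n) = Omega(n^(1.631+epsilon)) for some epsilon > 0, so Case 3 is the candidate.
Regularity: a*f(n/b) = 6*10*(n/3)^4 = (6/81)*10*n^4 <= c*f(n) with c = 6/81 < 1. Satisfied.
Case 3: T(n) = Theta(n^4).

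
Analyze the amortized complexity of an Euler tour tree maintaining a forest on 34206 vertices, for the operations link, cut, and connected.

An Euler tour tree stores each tree's Euler tour as a balanced BST keyed by tour position. On 34206 vertices: link concatenates two tours via O(1) splits/joins of size <= 2*34206 (O(log n)); cut splits the tour at the two occurrences of the edge (O(log n)); connected compares BST roots (O(log n) to find the root). All O(log n) amortized.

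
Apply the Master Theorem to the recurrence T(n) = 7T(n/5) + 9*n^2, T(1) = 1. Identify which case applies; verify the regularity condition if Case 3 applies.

a=7, b=5, f(n)=9*n^2.
log_5(7) = 1.209 < 2.
f(n) = Omega(n^(1.209+epsilon)) for some epsilon > 0, so Case 3 is the candidate.
Regularity: a*f(n/b) = 7*9*(n/5)^2 = (7/25)*9*n^2 <= c*f(n) with c = 7/25 < 1. Satisfied.
Case 3: T(n) = Theta(n^2).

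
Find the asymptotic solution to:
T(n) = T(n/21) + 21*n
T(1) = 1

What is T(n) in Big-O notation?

Geometric series: 21*n*(1 + 1/21 + 1/21^2 + ...) = O(n). T(n) = O(n).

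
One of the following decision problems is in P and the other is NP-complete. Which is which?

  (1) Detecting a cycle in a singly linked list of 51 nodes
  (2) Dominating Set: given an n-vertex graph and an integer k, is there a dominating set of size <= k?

(1) is P: Floyd's tortoise-and-hare runs in O(n) time, O(1) space.
(2) is NP-complete: reduces from Set Cover (with k part of the input).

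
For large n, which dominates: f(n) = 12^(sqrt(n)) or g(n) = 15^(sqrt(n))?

g(n) = 15^(sqrt(n)) grows faster: ratio is (15/12)^(sqrt(n)) -> infinity since 15/12 > 1.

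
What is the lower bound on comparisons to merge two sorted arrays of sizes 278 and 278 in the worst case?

Adversary: with |278 - 278| <= 1 the inputs can be fully interleaved so that every adjacent pair in the merged output comes from different arrays. Then each of the 555 adjacent pairs must be directly compared, or the algorithm cannot determine their relative order. Standard merge meets this bound.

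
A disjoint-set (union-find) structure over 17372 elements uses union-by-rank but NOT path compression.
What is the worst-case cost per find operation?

Union-by-rank alone keeps every tree's height <= log_2(17372) ~= 14.1. Each find traverses from a node to its root, costing O(height) = O(log n). Without path compression this bound is tight.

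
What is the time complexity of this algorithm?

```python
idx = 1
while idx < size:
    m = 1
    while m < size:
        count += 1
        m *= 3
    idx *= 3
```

Time complexity: O(log^2 n).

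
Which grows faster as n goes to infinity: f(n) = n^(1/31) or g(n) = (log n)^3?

f(n) = n^(1/31) grows faster: any positive power of n dominates any polylog.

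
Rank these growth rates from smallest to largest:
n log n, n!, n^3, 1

Ordered by growth rate: 1 < n log n < n^3 < n!.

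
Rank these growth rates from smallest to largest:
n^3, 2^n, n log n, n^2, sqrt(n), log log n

Ordered by growth rate: log log n < sqrt(n) < n log n < n^2 < n^3 < 2^n.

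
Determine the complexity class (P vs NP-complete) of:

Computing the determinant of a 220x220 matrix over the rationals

This problem is in P: Gaussian elimination runs in O(n^3).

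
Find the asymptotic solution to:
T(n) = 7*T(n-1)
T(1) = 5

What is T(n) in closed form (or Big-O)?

Each step multiplies by 7. T(n) = T(1)*7^(n-1) = 5*7^(n-1).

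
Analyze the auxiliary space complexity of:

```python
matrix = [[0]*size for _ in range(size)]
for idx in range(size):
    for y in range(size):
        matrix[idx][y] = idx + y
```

Space complexity: O(n^2).
A 2D structure of size n x n is allocated.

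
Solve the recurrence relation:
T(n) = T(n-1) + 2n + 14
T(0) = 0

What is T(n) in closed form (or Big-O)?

Dominant term in sum is 2*sum(i, i=1..n) = 2*n*(n+1)/2 = O(n^2).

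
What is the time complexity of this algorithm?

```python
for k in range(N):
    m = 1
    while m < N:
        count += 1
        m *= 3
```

Time complexity: O(n log n).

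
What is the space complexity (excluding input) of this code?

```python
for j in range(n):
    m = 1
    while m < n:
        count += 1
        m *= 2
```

Space complexity: O(1).
Only a constant amount of auxiliary storage is used; nothing grows with n.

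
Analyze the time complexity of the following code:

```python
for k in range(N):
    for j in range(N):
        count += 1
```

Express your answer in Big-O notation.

Time complexity: O(n^2).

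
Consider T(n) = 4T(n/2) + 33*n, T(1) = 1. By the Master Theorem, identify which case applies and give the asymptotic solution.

a=4, b=2, f(n)=33*n.
log_2(4) = 2 > 1.
Since f(n) = O(n^1) is polynomially smaller than n^2, Case 1 applies.
T(n) = Theta(n^2).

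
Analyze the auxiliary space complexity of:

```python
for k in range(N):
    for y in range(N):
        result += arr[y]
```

Space complexity: O(1).
Only a constant amount of auxiliary storage is used; nothing grows with n.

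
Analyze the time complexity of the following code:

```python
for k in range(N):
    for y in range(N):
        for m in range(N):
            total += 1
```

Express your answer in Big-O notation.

Time complexity: O(n^3).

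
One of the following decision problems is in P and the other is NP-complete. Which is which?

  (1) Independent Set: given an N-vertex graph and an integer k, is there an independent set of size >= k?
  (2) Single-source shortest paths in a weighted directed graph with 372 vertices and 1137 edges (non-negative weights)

(1) is NP-complete: complement of Clique (with k part of the input).
(2) is P: Dijkstra's algorithm runs in O((V+E) log V).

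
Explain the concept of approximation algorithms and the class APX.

An approximation algorithm finds solutions within a guaranteed factor of optimal in polynomial time. APX is the class of optimization problems with constant-factor polynomial-time approximation algorithms. Vertex Cover is in APX (2-approximation). Unless P = NP, TSP has no constant-factor approximation, but Metric TSP has a 3/2-approximation.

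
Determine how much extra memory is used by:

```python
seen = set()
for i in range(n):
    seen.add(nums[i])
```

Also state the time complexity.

Space complexity: O(n).
Auxiliary storage grows linearly with the input size n in the worst case.
Time complexity: O(n).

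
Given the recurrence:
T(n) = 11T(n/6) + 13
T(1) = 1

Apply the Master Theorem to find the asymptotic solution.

a=11, b=6, f(n)=13. log_6(11) = 1.338. Case 1 of Master Theorem: T(n) = O(n^1.338).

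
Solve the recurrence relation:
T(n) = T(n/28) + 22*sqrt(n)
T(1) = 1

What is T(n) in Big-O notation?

Each level contributes sqrt(n/28^k). Geometric series with ratio 1/sqrt(28) < 1 sums to O(sqrt(n)).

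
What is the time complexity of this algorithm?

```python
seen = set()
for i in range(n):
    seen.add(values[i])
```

Time complexity: O(n).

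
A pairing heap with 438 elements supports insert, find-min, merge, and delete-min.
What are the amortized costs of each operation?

Pairing heaps are self-adjusting heap-ordered trees. Insert and merge link two roots: O(1). Find-min reads the root: O(1). Delete-min removes the root, then pairs children in two passes; amortized cost is O(log 438) = O(log n).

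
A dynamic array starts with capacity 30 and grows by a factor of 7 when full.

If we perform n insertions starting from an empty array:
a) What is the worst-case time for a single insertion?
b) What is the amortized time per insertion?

(a) Worst-case single insertion: O(n) -- when the array is full at capacity c, the resize copies all c elements, and c can be Theta(n).
(b) Resizes happen at sizes 30, 210, 1470, ... Total copy cost for n insertions: 30 + 210 + ... = O(n) (geometric series with ratio 1/7). Amortized cost per insertion: O(n)/n = O(1).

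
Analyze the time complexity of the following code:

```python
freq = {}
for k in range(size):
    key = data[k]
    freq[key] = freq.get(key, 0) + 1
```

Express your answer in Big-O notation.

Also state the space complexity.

Time complexity: O(n).
Space complexity: O(n).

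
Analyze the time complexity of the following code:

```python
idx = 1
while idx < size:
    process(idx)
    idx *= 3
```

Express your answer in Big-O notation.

Time complexity: O(log n).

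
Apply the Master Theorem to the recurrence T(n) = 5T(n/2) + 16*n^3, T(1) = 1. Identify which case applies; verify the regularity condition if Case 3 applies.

a=5, b=2, f(n)=16*n^3.
log_2(5) = 2.322 < 3.
f(n) = Omega(n^(2.322+epsilon)) for some epsilon > 0, so Case 3 is the candidate.
Regularity: a*f(n/b) = 5*16*(n/2)^3 = (5/8)*16*n^3 <= c*f(n) with c = 5/8 < 1. Satisfied.
Case 3: T(n) = Theta(n^3).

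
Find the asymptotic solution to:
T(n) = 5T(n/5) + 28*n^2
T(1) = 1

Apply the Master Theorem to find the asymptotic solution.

a=5, b=5, f(n)=28*n^2. log_5(5) = 1 < 2. Case 3: T(n) = O(n^2).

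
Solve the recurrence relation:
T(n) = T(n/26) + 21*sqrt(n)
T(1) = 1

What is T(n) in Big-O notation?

Each level contributes sqrt(n/26^k). Geometric series with ratio 1/sqrt(26) < 1 sums to O(sqrt(n)).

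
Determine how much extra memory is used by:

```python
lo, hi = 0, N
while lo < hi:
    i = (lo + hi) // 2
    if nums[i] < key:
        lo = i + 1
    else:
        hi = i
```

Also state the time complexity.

Space complexity: O(1).
Only a constant amount of auxiliary storage is used; nothing grows with n.
Time complexity: O(log n).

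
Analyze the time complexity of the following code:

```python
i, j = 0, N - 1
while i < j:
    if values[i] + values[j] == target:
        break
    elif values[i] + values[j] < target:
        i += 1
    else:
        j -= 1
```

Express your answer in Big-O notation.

Time complexity: O(n).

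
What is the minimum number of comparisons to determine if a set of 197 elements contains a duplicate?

Determining if 197 elements are all distinct requires Omega(n log n) comparisons in the comparison model. This follows from the element distinctness lower bound.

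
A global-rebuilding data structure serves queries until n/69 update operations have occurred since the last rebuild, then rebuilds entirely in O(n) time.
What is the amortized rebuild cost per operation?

The O(n) rebuild is triggered by n/69 operations, so each contributes O(n)/(n/69) = O(69) = O(1) to the rebuild cost.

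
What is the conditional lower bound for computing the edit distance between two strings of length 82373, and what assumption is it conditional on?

Under SETH (the Strong Exponential Time Hypothesis), edit distance on length-82373 strings cannot be computed in O(n^(2-epsilon)) time for any epsilon > 0 (Backurs-Indyk). The reduction is from CNF-SAT via the orthogonal vectors problem.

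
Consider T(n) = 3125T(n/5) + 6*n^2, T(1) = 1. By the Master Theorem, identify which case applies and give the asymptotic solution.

a=3125, b=5, f(n)=6*n^2.
log_5(3125) = 5 > 2.
Since f(n) = O(n^2) is polynomially smaller than n^5, Case 1 applies.
T(n) = Theta(n^5).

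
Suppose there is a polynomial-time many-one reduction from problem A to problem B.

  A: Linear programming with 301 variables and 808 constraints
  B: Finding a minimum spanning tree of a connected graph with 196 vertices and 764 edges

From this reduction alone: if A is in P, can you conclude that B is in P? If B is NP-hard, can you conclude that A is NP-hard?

A poly-time reduction A <=_p B transfers tractability DOWN (B easy => A easy) and hardness UP (A hard => B hard), not the reverse.
From A in P, the reduction alone does NOT give B in P: any problem in P trivially reduces to SAT, yet SAT is not known to be in P.
From B NP-hard, the reduction alone does NOT give A NP-hard: again, easy problems reduce to hard ones.
(Here in fact A is P and B is P.)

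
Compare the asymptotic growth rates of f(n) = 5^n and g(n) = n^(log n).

f(n) = 5^n grows faster: take logs: log(n^(log n)) = (log n)^2, log(5^n) = n log 5; n dominates (log n)^2.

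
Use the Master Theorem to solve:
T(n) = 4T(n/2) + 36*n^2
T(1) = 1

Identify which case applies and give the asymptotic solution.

a=4, b=2, f(n)=36*n^2.
log_2(4) = 2, so n^(log_b(a)) = n^2.
f(n) = Theta(n^2), so Case 2 applies.
T(n) = Theta(n^2 log n).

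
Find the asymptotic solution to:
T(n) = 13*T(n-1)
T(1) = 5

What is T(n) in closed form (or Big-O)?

Each step multiplies by 13. T(n) = T(1)*13^(n-1) = 5*13^(n-1).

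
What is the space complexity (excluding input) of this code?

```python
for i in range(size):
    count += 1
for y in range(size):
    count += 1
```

Space complexity: O(1).
Only a constant amount of auxiliary storage is used; nothing grows with n.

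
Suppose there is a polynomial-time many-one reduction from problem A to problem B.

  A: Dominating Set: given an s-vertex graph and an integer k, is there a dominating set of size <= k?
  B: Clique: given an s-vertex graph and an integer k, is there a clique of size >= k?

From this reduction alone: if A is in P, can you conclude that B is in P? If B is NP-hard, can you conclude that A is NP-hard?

A poly-time reduction A <=_p B transfers tractability DOWN (B easy => A easy) and hardness UP (A hard => B hard), not the reverse.
From A in P, the reduction alone does NOT give B in P: any problem in P trivially reduces to SAT, yet SAT is not known to be in P.
From B NP-hard, the reduction alone does NOT give A NP-hard: again, easy problems reduce to hard ones.
(Here in fact A is NP-complete and B is NP-complete.)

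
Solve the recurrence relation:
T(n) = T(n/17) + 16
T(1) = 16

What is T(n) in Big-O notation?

Each step divides n by 17 and adds 16. After log_17(n) steps, T(n) = O(log n).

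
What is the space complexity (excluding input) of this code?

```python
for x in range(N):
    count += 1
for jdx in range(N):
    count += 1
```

Space complexity: O(1).
Only a constant amount of auxiliary storage is used; nothing grows with n.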